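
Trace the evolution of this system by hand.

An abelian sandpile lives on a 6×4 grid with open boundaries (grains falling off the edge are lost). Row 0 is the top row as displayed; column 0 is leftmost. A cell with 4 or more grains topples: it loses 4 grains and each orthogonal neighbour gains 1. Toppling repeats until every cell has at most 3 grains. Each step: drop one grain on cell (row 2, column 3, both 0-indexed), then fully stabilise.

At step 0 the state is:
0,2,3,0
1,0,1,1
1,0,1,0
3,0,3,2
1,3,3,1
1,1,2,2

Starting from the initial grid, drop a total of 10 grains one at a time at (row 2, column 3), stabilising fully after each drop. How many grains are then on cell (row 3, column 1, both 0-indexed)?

2

0) 0,2,3,0
1,0,1,1
1,0,1,0
3,0,3,2
1,3,3,1
1,1,2,2
1) 0,2,3,0
1,0,1,1
1,0,1,1
3,0,3,2
1,3,3,1
1,1,2,2
2) 0,2,3,0
1,0,1,1
1,0,1,2
3,0,3,2
1,3,3,1
1,1,2,2
3) 0,2,3,0
1,0,1,1
1,0,1,3
3,0,3,2
1,3,3,1
1,1,2,2
4) 0,2,3,0
1,0,1,2
1,0,2,0
3,0,3,3
1,3,3,1
1,1,2,2
5) 0,2,3,0
1,0,1,2
1,0,2,1
3,0,3,3
1,3,3,1
1,1,2,2
6) 0,2,3,0
1,0,1,2
1,0,2,2
3,0,3,3
1,3,3,1
1,1,2,2
7) 0,2,3,0
1,0,1,2
1,0,2,3
3,0,3,3
1,3,3,1
1,1,2,2
8) 0,2,3,0
1,0,2,3
1,1,0,2
3,2,2,1
2,0,1,3
1,2,3,2
9) 0,2,3,0
1,0,2,3
1,1,0,3
3,2,2,1
2,0,1,3
1,2,3,2
10) 0,2,3,1
1,0,3,0
1,1,1,1
3,2,2,2
2,0,1,3
1,2,3,2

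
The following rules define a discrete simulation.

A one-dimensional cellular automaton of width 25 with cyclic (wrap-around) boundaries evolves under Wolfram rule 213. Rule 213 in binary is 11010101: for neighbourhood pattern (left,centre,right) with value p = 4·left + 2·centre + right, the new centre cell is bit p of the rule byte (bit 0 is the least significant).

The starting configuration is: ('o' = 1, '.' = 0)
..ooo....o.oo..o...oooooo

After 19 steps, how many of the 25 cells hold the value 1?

gen 0: ..ooo....o.oo..o...oooooo
gen 1: o..ooooo.o..oo.ooo..ooooo
gen 2: oo..oooo.oo..o..ooo..oooo
gen 3: ooo..ooo..oo.oo..ooo..ooo
gen 4: oooo..ooo..o..oo..ooo..oo
gen 5: ooooo..ooo.oo..oo..ooo..o
gen 6: oooooo..oo..oo..oo..ooo..
gen 7: .oooooo..oo..oo..oo..ooo.
gen 8: ..oooooo..oo..oo..oo..ooo
gen 9: o..oooooo..oo..oo..oo..oo
gen 10: oo..oooooo..oo..oo..oo..o
gen 11: ooo..oooooo..oo..oo..oo..
gen 12: .ooo..oooooo..oo..oo..oo.
gen 13: ..ooo..oooooo..oo..oo..oo
gen 14: o..ooo..oooooo..oo..oo..o
gen 15: oo..ooo..oooooo..oo..oo..
gen 16: .oo..ooo..oooooo..oo..oo.
gen 17: ..oo..ooo..oooooo..oo..oo
gen 18: o..oo..ooo..oooooo..oo..o
gen 19: oo..oo..ooo..oooooo..oo..

15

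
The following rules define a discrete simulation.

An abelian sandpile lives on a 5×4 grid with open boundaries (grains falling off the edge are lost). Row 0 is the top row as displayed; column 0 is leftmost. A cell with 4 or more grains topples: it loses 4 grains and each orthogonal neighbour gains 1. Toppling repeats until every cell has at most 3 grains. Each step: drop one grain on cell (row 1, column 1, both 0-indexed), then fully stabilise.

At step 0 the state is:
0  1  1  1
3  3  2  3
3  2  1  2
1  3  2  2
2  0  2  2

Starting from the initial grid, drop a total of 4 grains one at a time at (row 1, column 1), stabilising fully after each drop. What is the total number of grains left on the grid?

37

k=0  0  1  1  1
3  3  2  3
3  2  1  2
1  3  2  2
2  0  2  2
k=1  1  2  1  1
1  2  3  3
1  1  2  2
3  0  3  2
2  1  2  2
k=2  1  2  1  1
1  3  3  3
1  1  2  2
3  0  3  2
2  1  2  2
k=3  1  3  2  2
2  1  1  0
1  2  3  3
3  0  3  2
2  1  2  2
k=4  1  3  2  2
2  2  1  0
1  2  3  3
3  0  3  2
2  1  2  2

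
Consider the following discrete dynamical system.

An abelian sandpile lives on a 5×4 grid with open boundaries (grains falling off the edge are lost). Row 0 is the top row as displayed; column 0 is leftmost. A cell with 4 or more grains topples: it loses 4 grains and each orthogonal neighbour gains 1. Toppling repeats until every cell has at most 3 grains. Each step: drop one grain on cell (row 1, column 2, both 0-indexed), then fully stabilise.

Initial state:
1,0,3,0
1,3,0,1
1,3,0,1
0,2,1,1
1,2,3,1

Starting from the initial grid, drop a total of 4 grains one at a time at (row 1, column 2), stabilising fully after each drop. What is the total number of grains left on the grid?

gen 0: 1,0,3,0
1,3,0,1
1,3,0,1
0,2,1,1
1,2,3,1
gen 1: 1,0,3,0
1,3,1,1
1,3,0,1
0,2,1,1
1,2,3,1
gen 2: 1,0,3,0
1,3,2,1
1,3,0,1
0,2,1,1
1,2,3,1
gen 3: 1,0,3,0
1,3,3,1
1,3,0,1
0,2,1,1
1,2,3,1
gen 4: 1,2,0,1
2,1,2,2
2,0,2,1
0,3,1,1
1,2,3,1

28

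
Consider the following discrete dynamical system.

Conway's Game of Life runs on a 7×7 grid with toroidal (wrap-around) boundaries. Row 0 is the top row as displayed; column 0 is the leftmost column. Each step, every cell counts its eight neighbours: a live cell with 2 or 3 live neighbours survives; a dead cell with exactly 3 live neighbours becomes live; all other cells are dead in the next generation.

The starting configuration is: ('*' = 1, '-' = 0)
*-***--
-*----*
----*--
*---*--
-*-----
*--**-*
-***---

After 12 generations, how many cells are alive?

t=0: *-***--
-*----*
----*--
*---*--
-*-----
*--**-*
-***---
t=1: *---*--
***-**-
*----*-
-------
-*-****
*--**--
-----**
t=2: *--**--
*--***-
*---**-
*------
*-**-**
*-**---
*--*-**
t=3: ***----
**-----
**-*-*-
*--*---
*-***--
-------
*----*-
t=4: --*----
-------
----*--
*------
-****--
-*-**-*
*-----*
t=5: -------
-------
-------
-**-*--
-*--**-
-*--*-*
****-**
t=6: ***---*
-------
-------
-*****-
-*--*--
-------
-******
t=7: ----*-*
**-----
--***--
-*****-
-*--**-
**-----
---****
t=8: ---**-*
***-**-
*----*-
-*-----
-----**
****---
---**-*
t=9: -*----*
***----
*-*-**-
*----*-
------*
****---
-*----*
t=10: ------*
--**-*-
*-****-
**--**-
--*---*
-**---*
------*
t=11: -----**
-**--*-
*------
*------
--**--*
-**--**
-----**
t=12: *---*--
**---*-
*-----*
**----*
--**-**
-****--
----*--

19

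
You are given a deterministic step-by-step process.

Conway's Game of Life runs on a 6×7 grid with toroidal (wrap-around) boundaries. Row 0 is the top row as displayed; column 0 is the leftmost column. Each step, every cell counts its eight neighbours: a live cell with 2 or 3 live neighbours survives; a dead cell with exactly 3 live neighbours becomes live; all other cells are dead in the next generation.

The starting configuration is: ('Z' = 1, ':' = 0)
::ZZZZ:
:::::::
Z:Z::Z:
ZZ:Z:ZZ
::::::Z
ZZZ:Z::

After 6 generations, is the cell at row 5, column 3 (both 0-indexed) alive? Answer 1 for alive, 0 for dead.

1

t=0: ::ZZZZ:
:::::::
Z:Z::Z:
ZZ:Z:ZZ
::::::Z
ZZZ:Z::
t=1: ::Z:ZZ:
:ZZ::ZZ
Z:Z:ZZ:
:ZZ:ZZ:
:::ZZ::
ZZZ:Z:Z
t=2: ::::Z::
Z:Z::::
Z::::::
:ZZ:::Z
::::::Z
ZZZ:::Z
t=3: ::ZZ::Z
:Z:::::
Z:Z:::Z
:Z::::Z
:::::ZZ
ZZ:::ZZ
t=4: ::Z::ZZ
:Z:Z::Z
::Z:::Z
:Z:::::
:Z:::::
:ZZ:Z::
t=5: ::::ZZZ
:Z:Z::Z
:ZZ::::
ZZZ::::
ZZ:::::
ZZZZ:Z:
t=6: :::::::
:Z:ZZ:Z
:::Z:::
:::::::
:::Z:::
::ZZ:Z:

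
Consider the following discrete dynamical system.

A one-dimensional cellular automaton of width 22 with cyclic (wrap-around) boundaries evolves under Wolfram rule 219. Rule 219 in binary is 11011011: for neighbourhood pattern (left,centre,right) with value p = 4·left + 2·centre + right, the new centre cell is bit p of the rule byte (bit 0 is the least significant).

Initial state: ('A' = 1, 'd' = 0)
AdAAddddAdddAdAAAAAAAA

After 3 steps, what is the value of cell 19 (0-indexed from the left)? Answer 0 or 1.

step 0: AdAAddddAdddAdAAAAAAAA
step 1: AdAAAAAAdAAAddAAAAAAAA
step 2: AdAAAAAAdAAAAAAAAAAAAA
step 3: AdAAAAAAdAAAAAAAAAAAAA

1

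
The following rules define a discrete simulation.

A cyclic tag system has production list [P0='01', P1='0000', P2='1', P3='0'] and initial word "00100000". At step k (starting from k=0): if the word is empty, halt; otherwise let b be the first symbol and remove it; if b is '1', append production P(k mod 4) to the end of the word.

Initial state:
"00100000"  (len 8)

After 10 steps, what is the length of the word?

1

0) "00100000"  (len 8)
1) "0100000"  (len 7)
2) "100000"  (len 6)
3) "000001"  (len 6)
4) "00001"  (len 5)
5) "0001"  (len 4)
6) "001"  (len 3)
7) "01"  (len 2)
8) "1"  (len 1)
9) "01"  (len 2)
10) "1"  (len 1)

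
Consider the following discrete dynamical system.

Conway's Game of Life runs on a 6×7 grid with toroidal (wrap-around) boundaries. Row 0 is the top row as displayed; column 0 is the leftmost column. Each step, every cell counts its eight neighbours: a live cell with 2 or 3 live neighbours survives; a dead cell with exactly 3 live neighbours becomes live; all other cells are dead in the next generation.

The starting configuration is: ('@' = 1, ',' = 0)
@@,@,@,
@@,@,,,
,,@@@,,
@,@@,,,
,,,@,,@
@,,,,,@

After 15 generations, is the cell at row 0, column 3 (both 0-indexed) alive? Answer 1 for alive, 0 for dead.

step 0: @@,@,@,
@@,@,,,
,,@@@,,
@,@@,,,
,,,@,,@
@,,,,,@
step 1: ,,,,@,,
@,,,,,@
@,,,@,,
,@,,,,,
,@@@,,@
,@@,@@,
step 2: @@,@@,@
@,,,,@@
@@,,,,@
,@,@,,,
,,,@@@,
@@,,@@,
step 3: ,,@@,,,
,,@,@,,
,@@,,@,
,@,@,@@
@@,@,@@
,@,,,,,
step 4: ,@@@,,,
,,,,@,,
@@,,,@@
,,,@,,,
,@,,,@,
,@,@@,@
step 5: @@,,,@,
,,,@@@@
@,,,@@@
,@@,@@,
@,,@,@,
,@,@@@,
step 6: @@,,,,,
,@,@,,,
@@@,,,,
,@@,,,,
@,,,,,,
,@,@,@,
step 7: @@,,@,,
,,,,,,,
@,,@,,,
,,@,,,,
@,,,,,,
,@@,,,@
step 8: @@@,,,,
@@,,,,,
,,,,,,,
,@,,,,,
@,@,,,,
,,@,,,@
step 9: ,,@,,,@
@,@,,,,
@@,,,,,
,@,,,,,
@,@,,,,
,,@@,,@
step 10: @,@,,,@
@,@,,,@
@,@,,,,
,,@,,,,
@,@@,,,
@,@@,,@
step 11: ,,@,,@,
,,@@,,,
@,@@,,@
,,@,,,,
@,,,,,@
,,,,,,,
step 12: ,,@@,,,
,,,,@,@
,,,,,,,
,,@@,,,
,,,,,,,
,,,,,,@
step 13: ,,,@,@,
,,,@,,,
,,,@,,,
,,,,,,,
,,,,,,,
,,,,,,,
step 14: ,,,,@,,
,,@@,,,
,,,,,,,
,,,,,,,
,,,,,,,
,,,,,,,
step 15: ,,,@,,,
,,,@,,,
,,,,,,,
,,,,,,,
,,,,,,,
,,,,,,,

1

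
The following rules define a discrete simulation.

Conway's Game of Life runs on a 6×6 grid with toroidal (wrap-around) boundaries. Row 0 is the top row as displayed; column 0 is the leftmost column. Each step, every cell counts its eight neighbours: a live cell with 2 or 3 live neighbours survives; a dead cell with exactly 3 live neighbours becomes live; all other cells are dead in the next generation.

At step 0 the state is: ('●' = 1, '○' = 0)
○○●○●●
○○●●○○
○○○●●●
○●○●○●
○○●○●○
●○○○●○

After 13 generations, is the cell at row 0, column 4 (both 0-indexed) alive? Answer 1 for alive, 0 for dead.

k=0  ○○●○●●
○○●●○○
○○○●●●
○●○●○●
○○●○●○
●○○○●○
k=1  ○●●○●●
○○●○○○
●○○○○●
●○○○○●
●●●○●○
○●○○●○
k=2  ●●●○●●
○○●●●○
●●○○○●
○○○○●○
○○●●●○
○○○○●○
k=3  ●●●○○○
○○○○○○
●●●○○●
●●●○●○
○○○○●●
●○○○○○
k=4  ●●○○○○
○○○○○●
○○●●○●
○○●○●○
○○○●●○
●○○○○○
k=5  ●●○○○●
○●●○●●
○○●●○●
○○●○○●
○○○●●●
●●○○○●
k=6  ○○○○○○
○○○○○○
○○○○○●
●○●○○●
○●●●○○
○●●○○○
k=7  ○○○○○○
○○○○○○
●○○○○●
●○●●●●
○○○●○○
○●○●○○
k=8  ○○○○○○
○○○○○○
●●○●○○
●●●●○○
●●○○○●
○○●○○○
k=9  ○○○○○○
○○○○○○
●○○●○○
○○○●●○
○○○●○●
●●○○○○
k=10  ○○○○○○
○○○○○○
○○○●●○
○○●●○●
●○●●○●
●○○○○○
k=11  ○○○○○○
○○○○○○
○○●●●○
●●○○○●
●○●●○●
●●○○○●
k=12  ●○○○○○
○○○●○○
●●●●●●
○○○○○○
○○●○○○
○●●○●●
k=13  ●●●●●●
○○○●○○
●●●●●●
●○○○●●
○●●●○○
●●●●○●

1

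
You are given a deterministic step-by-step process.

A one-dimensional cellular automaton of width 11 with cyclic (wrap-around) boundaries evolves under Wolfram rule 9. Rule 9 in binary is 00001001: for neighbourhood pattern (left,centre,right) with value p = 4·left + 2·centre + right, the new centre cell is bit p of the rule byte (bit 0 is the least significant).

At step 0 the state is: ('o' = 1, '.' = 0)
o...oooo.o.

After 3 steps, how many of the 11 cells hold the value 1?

4

k=0  o...oooo.o.
k=1  ..o.o......
k=2  o.....ooooo
k=3  ..ooo.o....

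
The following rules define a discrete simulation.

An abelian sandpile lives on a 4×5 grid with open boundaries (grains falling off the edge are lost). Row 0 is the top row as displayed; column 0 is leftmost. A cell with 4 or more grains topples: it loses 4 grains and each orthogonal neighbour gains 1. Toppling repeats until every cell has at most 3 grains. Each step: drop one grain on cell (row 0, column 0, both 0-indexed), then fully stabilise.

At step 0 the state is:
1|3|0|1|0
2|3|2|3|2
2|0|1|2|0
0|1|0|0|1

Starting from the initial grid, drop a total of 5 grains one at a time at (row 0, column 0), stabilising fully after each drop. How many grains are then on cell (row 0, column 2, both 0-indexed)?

gen 0: 1|3|0|1|0
2|3|2|3|2
2|0|1|2|0
0|1|0|0|1
gen 1: 2|3|0|1|0
2|3|2|3|2
2|0|1|2|0
0|1|0|0|1
gen 2: 3|3|0|1|0
2|3|2|3|2
2|0|1|2|0
0|1|0|0|1
gen 3: 2|1|1|1|0
0|1|3|3|2
3|1|1|2|0
0|1|0|0|1
gen 4: 3|1|1|1|0
0|1|3|3|2
3|1|1|2|0
0|1|0|0|1
gen 5: 0|2|1|1|0
1|1|3|3|2
3|1|1|2|0
0|1|0|0|1

1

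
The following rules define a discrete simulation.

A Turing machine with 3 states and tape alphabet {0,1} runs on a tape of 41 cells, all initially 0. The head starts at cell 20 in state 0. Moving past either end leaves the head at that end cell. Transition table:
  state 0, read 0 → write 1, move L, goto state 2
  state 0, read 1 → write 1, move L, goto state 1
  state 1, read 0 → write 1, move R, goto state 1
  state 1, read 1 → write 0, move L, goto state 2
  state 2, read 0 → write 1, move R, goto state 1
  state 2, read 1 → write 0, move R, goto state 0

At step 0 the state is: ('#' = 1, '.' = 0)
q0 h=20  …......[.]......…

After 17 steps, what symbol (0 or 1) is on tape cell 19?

0) q0 h=20  …......[.]......…
1) q2 h=19  …......[.]#.....…
2) q1 h=20  ….....#[#]......…
3) q2 h=19  …......[#]......…
4) q0 h=20  …......[.]......…
5) q2 h=19  …......[.]#.....…
6) q1 h=20  ….....#[#]......…
7) q2 h=19  …......[#]......…
8) q0 h=20  …......[.]......…
9) q2 h=19  …......[.]#.....…
10) q1 h=20  ….....#[#]......…
11) q2 h=19  …......[#]......…
12) q0 h=20  …......[.]......…
13) q2 h=19  …......[.]#.....…
14) q1 h=20  ….....#[#]......…
15) q2 h=19  …......[#]......…
16) q0 h=20  …......[.]......…
17) q2 h=19  …......[.]#.....…

0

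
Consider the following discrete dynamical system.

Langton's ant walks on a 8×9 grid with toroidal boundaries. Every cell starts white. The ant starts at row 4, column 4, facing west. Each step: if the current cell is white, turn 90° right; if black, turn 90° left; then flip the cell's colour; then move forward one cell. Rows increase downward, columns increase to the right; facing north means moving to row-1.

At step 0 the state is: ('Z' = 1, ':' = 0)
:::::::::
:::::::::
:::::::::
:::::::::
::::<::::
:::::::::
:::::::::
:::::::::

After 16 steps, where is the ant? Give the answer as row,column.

4,4

step 0: :::::::::
:::::::::
:::::::::
:::::::::
::::<::::
:::::::::
:::::::::
:::::::::
step 1: :::::::::
:::::::::
:::::::::
::::^::::
::::Z::::
:::::::::
:::::::::
:::::::::
step 2: :::::::::
:::::::::
:::::::::
::::Z>:::
::::Z::::
:::::::::
:::::::::
:::::::::
step 3: :::::::::
:::::::::
:::::::::
::::ZZ:::
::::Zv:::
:::::::::
:::::::::
:::::::::
step 4: :::::::::
:::::::::
:::::::::
::::ZZ:::
::::<Z:::
:::::::::
:::::::::
:::::::::
step 5: :::::::::
:::::::::
:::::::::
::::ZZ:::
:::::Z:::
::::v::::
:::::::::
:::::::::
step 6: :::::::::
:::::::::
:::::::::
::::ZZ:::
:::::Z:::
:::<Z::::
:::::::::
:::::::::
step 7: :::::::::
:::::::::
:::::::::
::::ZZ:::
:::^:Z:::
:::ZZ::::
:::::::::
:::::::::
step 8: :::::::::
:::::::::
:::::::::
::::ZZ:::
:::Z>Z:::
:::ZZ::::
:::::::::
:::::::::
step 9: :::::::::
:::::::::
:::::::::
::::ZZ:::
:::ZZZ:::
:::Zv::::
:::::::::
:::::::::
step 10: :::::::::
:::::::::
:::::::::
::::ZZ:::
:::ZZZ:::
:::Z:>:::
:::::::::
:::::::::
step 11: :::::::::
:::::::::
:::::::::
::::ZZ:::
:::ZZZ:::
:::Z:Z:::
:::::v:::
:::::::::
step 12: :::::::::
:::::::::
:::::::::
::::ZZ:::
:::ZZZ:::
:::Z:Z:::
::::<Z:::
:::::::::
step 13: :::::::::
:::::::::
:::::::::
::::ZZ:::
:::ZZZ:::
:::Z^Z:::
::::ZZ:::
:::::::::
step 14: :::::::::
:::::::::
:::::::::
::::ZZ:::
:::ZZZ:::
:::ZZ>:::
::::ZZ:::
:::::::::
step 15: :::::::::
:::::::::
:::::::::
::::ZZ:::
:::ZZ^:::
:::ZZ::::
::::ZZ:::
:::::::::
step 16: :::::::::
:::::::::
:::::::::
::::ZZ:::
:::Z<::::
:::ZZ::::
::::ZZ:::
:::::::::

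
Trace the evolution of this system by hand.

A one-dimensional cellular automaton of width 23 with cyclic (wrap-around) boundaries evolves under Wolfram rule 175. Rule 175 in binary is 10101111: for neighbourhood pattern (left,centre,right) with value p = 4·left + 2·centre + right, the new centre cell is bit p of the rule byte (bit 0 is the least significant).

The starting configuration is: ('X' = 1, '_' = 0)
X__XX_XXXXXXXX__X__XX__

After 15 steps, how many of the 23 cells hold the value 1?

16

0) X__XX_XXXXXXXX__X__XX__
1) X_XX_XXXXXXXX__XX_XX__X
2) _XX_XXXXXXXX__XX_XX__XX
3) XX_XXXXXXXX__XX_XX__XX_
4) X_XXXXXXXX__XX_XX__XX_X
5) _XXXXXXXX__XX_XX__XX_XX
6) XXXXXXXX__XX_XX__XX_XX_
7) XXXXXXX__XX_XX__XX_XX_X
8) XXXXXX__XX_XX__XX_XX_XX
9) XXXXX__XX_XX__XX_XX_XXX
10) XXXX__XX_XX__XX_XX_XXXX
11) XXX__XX_XX__XX_XX_XXXXX
12) XX__XX_XX__XX_XX_XXXXXX
13) X__XX_XX__XX_XX_XXXXXXX
14) __XX_XX__XX_XX_XXXXXXXX
15) _XX_XX__XX_XX_XXXXXXXX_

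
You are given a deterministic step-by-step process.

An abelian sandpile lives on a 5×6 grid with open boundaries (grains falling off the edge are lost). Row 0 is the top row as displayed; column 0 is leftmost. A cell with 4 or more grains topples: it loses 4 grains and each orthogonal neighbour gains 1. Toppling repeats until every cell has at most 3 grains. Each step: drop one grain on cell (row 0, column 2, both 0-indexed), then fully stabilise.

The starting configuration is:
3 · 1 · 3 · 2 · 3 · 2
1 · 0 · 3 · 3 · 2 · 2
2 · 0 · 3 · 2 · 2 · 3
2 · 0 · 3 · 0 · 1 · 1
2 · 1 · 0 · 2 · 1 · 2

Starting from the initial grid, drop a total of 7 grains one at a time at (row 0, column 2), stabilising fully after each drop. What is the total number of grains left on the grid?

46

gen 0: 3 · 1 · 3 · 2 · 3 · 2
1 · 0 · 3 · 3 · 2 · 2
2 · 0 · 3 · 2 · 2 · 3
2 · 0 · 3 · 0 · 1 · 1
2 · 1 · 0 · 2 · 1 · 2
gen 1: 3 · 2 · 2 · 1 · 2 · 0
1 · 1 · 2 · 3 · 2 · 1
2 · 1 · 2 · 1 · 1 · 1
2 · 1 · 0 · 2 · 2 · 2
2 · 1 · 1 · 2 · 1 · 2
gen 2: 3 · 2 · 3 · 1 · 2 · 0
1 · 1 · 2 · 3 · 2 · 1
2 · 1 · 2 · 1 · 1 · 1
2 · 1 · 0 · 2 · 2 · 2
2 · 1 · 1 · 2 · 1 · 2
gen 3: 3 · 3 · 0 · 2 · 2 · 0
1 · 1 · 3 · 3 · 2 · 1
2 · 1 · 2 · 1 · 1 · 1
2 · 1 · 0 · 2 · 2 · 2
2 · 1 · 1 · 2 · 1 · 2
gen 4: 3 · 3 · 1 · 2 · 2 · 0
1 · 1 · 3 · 3 · 2 · 1
2 · 1 · 2 · 1 · 1 · 1
2 · 1 · 0 · 2 · 2 · 2
2 · 1 · 1 · 2 · 1 · 2
gen 5: 3 · 3 · 2 · 2 · 2 · 0
1 · 1 · 3 · 3 · 2 · 1
2 · 1 · 2 · 1 · 1 · 1
2 · 1 · 0 · 2 · 2 · 2
2 · 1 · 1 · 2 · 1 · 2
gen 6: 3 · 3 · 3 · 2 · 2 · 0
1 · 1 · 3 · 3 · 2 · 1
2 · 1 · 2 · 1 · 1 · 1
2 · 1 · 0 · 2 · 2 · 2
2 · 1 · 1 · 2 · 1 · 2
gen 7: 0 · 1 · 3 · 0 · 3 · 0
2 · 3 · 1 · 1 · 3 · 1
2 · 1 · 3 · 2 · 1 · 1
2 · 1 · 0 · 2 · 2 · 2
2 · 1 · 1 · 2 · 1 · 2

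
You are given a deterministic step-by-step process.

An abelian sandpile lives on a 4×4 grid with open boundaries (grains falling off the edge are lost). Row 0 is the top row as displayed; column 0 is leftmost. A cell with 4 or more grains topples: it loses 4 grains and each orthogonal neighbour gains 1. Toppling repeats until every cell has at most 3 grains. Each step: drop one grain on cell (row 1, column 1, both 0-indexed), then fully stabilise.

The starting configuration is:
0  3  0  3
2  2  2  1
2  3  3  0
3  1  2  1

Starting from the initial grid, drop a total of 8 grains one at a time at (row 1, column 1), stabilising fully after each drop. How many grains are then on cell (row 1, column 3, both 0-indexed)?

2

step 0: 0  3  0  3
2  2  2  1
2  3  3  0
3  1  2  1
step 1: 0  3  0  3
2  3  2  1
2  3  3  0
3  1  2  1
step 2: 1  0  2  3
3  3  0  2
3  1  1  1
3  2  3  1
step 3: 2  1  2  3
1  1  1  2
1  3  1  1
0  3  3  1
step 4: 2  1  2  3
1  2  1  2
1  3  1  1
0  3  3  1
step 5: 2  1  2  3
1  3  1  2
1  3  1  1
0  3  3  1
step 6: 2  2  2  3
2  1  2  2
2  1  3  1
1  1  0  2
step 7: 2  2  2  3
2  2  2  2
2  1  3  1
1  1  0  2
step 8: 2  2  2  3
2  3  2  2
2  1  3  1
1  1  0  2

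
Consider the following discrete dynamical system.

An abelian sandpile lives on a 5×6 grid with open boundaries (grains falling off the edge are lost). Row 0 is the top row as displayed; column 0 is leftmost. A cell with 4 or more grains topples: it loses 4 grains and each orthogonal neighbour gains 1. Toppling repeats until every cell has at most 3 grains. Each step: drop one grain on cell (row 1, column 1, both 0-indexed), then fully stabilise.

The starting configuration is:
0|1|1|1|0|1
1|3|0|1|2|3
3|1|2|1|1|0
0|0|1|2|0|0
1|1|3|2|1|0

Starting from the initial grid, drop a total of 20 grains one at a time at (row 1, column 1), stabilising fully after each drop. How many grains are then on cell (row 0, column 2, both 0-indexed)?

step 0: 0|1|1|1|0|1
1|3|0|1|2|3
3|1|2|1|1|0
0|0|1|2|0|0
1|1|3|2|1|0
step 1: 0|2|1|1|0|1
2|0|1|1|2|3
3|2|2|1|1|0
0|0|1|2|0|0
1|1|3|2|1|0
step 2: 0|2|1|1|0|1
2|1|1|1|2|3
3|2|2|1|1|0
0|0|1|2|0|0
1|1|3|2|1|0
step 3: 0|2|1|1|0|1
2|2|1|1|2|3
3|2|2|1|1|0
0|0|1|2|0|0
1|1|3|2|1|0
step 4: 0|2|1|1|0|1
2|3|1|1|2|3
3|2|2|1|1|0
0|0|1|2|0|0
1|1|3|2|1|0
step 5: 0|3|1|1|0|1
3|0|2|1|2|3
3|3|2|1|1|0
0|0|1|2|0|0
1|1|3|2|1|0
step 6: 0|3|1|1|0|1
3|1|2|1|2|3
3|3|2|1|1|0
0|0|1|2|0|0
1|1|3|2|1|0
step 7: 0|3|1|1|0|1
3|2|2|1|2|3
3|3|2|1|1|0
0|0|1|2|0|0
1|1|3|2|1|0
step 8: 0|3|1|1|0|1
3|3|2|1|2|3
3|3|2|1|1|0
0|0|1|2|0|0
1|1|3|2|1|0
step 9: 2|0|2|1|0|1
1|3|3|1|2|3
1|1|3|1|1|0
1|1|1|2|0|0
1|1|3|2|1|0
step 10: 2|1|3|1|0|1
2|1|1|2|2|3
1|3|0|2|1|0
1|1|2|2|0|0
1|1|3|2|1|0
step 11: 2|1|3|1|0|1
2|2|1|2|2|3
1|3|0|2|1|0
1|1|2|2|0|0
1|1|3|2|1|0
step 12: 2|1|3|1|0|1
2|3|1|2|2|3
1|3|0|2|1|0
1|1|2|2|0|0
1|1|3|2|1|0
step 13: 2|2|3|1|0|1
3|1|2|2|2|3
2|0|1|2|1|0
1|2|2|2|0|0
1|1|3|2|1|0
step 14: 2|2|3|1|0|1
3|2|2|2|2|3
2|0|1|2|1|0
1|2|2|2|0|0
1|1|3|2|1|0
step 15: 2|2|3|1|0|1
3|3|2|2|2|3
2|0|1|2|1|0
1|2|2|2|0|0
1|1|3|2|1|0
step 16: 3|3|3|1|0|1
0|1|3|2|2|3
3|1|1|2|1|0
1|2|2|2|0|0
1|1|3|2|1|0
step 17: 3|3|3|1|0|1
0|2|3|2|2|3
3|1|1|2|1|0
1|2|2|2|0|0
1|1|3|2|1|0
step 18: 3|3|3|1|0|1
0|3|3|2|2|3
3|1|1|2|1|0
1|2|2|2|0|0
1|1|3|2|1|0
step 19: 0|2|1|2|0|1
2|2|1|3|2|3
3|2|2|2|1|0
1|2|2|2|0|0
1|1|3|2|1|0
step 20: 0|2|1|2|0|1
2|3|1|3|2|3
3|2|2|2|1|0
1|2|2|2|0|0
1|1|3|2|1|0

1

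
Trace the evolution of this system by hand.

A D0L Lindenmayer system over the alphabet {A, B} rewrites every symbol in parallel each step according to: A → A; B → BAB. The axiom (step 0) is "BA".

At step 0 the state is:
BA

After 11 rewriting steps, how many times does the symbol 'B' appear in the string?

2048

t=0: BA
t=1: BABA
t=2: BABABABA
t=3: BABABABABABABABA
t=4: BABABABABABABABABABABABABABABABA
t=5: BABABABABABABABABABABABABABABABABABABABABABABABABABABABABABABABA
t=6: BABABABABABABABABABABABABABABABABABABABABABABABABABABABABA…BABABABABABABABABABABABABABABABABABABABABABABABABABABABABA  (len 128)
t=7: BABABABABABABABABABABABABABABABABABABABABABABABABABABABABA…BABABABABABABABABABABABABABABABABABABABABABABABABABABABABA  (len 256)
t=8: BABABABABABABABABABABABABABABABABABABABABABABABABABABABABA…BABABABABABABABABABABABABABABABABABABABABABABABABABABABABA  (len 512)
t=9: BABABABABABABABABABABABABABABABABABABABABABABABABABABABABA…BABABABABABABABABABABABABABABABABABABABABABABABABABABABABA  (len 1024)
t=10: BABABABABABABABABABABABABABABABABABABABABABABABABABABABABA…BABABABABABABABABABABABABABABABABABABABABABABABABABABABABA  (len 2048)
t=11: BABABABABABABABABABABABABABABABABABABABABABABABABABABABABA…BABABABABABABABABABABABABABABABABABABABABABABABABABABABABA  (len 4096)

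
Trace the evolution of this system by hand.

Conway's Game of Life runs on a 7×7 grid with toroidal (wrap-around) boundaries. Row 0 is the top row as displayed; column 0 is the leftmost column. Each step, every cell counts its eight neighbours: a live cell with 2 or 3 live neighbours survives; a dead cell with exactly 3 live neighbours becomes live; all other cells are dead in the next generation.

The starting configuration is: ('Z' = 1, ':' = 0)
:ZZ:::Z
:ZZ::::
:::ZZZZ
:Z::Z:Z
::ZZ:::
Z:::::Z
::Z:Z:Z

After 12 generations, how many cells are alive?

19

[0] :ZZ:::Z
:ZZ::::
:::ZZZZ
:Z::Z:Z
::ZZ:::
Z:::::Z
::Z:Z:Z
[1] :::::Z:
:Z::Z:Z
:Z:ZZ:Z
Z:::::Z
:ZZZ:ZZ
ZZZ::ZZ
::ZZ::Z
[2] Z:ZZZZZ
::ZZZ:Z
:ZZZZ:Z
:::::::
:::ZZ::
:::::::
::ZZZ::
[3] Z:::::Z
:::::::
ZZ::Z::
:::::Z:
:::::::
::Z::::
:ZZ:::Z
[4] ZZ::::Z
:Z::::Z
:::::::
:::::::
:::::::
:ZZ::::
:ZZ:::Z
[5] :::::ZZ
:Z::::Z
:::::::
:::::::
:::::::
ZZZ::::
::::::Z
[6] :::::ZZ
Z::::ZZ
:::::::
:::::::
:Z:::::
ZZ:::::
:Z:::ZZ
[7] ::::Z::
Z::::Z:
::::::Z
:::::::
ZZ:::::
:ZZ:::Z
:Z:::Z:
[8] ::::ZZZ
:::::ZZ
::::::Z
Z::::::
ZZZ::::
::Z:::Z
ZZZ::Z:
[9] :Z::Z::
Z:::Z::
Z::::ZZ
Z:::::Z
Z:Z:::Z
:::Z::Z
ZZZZZ::
[10] ::::ZZ:
ZZ::Z::
:Z:::Z:
:::::::
:Z:::Z:
::::ZZZ
ZZ::ZZ:
[11] :::Z:::
ZZ::Z:Z
ZZ:::::
:::::::
::::ZZZ
:Z:::::
Z::Z:::
[12] :ZZZZ:Z
:ZZ:::Z
:Z::::Z
Z::::ZZ
:::::Z:
Z:::ZZZ
::Z::::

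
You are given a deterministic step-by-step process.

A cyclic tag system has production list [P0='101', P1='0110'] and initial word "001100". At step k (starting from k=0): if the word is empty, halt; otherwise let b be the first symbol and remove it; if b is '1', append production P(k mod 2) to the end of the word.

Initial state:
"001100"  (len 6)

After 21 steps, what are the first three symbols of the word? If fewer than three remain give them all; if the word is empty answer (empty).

0) "001100"  (len 6)
1) "01100"  (len 5)
2) "1100"  (len 4)
3) "100101"  (len 6)
4) "001010110"  (len 9)
5) "01010110"  (len 8)
6) "1010110"  (len 7)
7) "010110101"  (len 9)
8) "10110101"  (len 8)
9) "0110101101"  (len 10)
10) "110101101"  (len 9)
11) "10101101101"  (len 11)
12) "01011011010110"  (len 14)
13) "1011011010110"  (len 13)
14) "0110110101100110"  (len 16)
15) "110110101100110"  (len 15)
16) "101101011001100110"  (len 18)
17) "01101011001100110101"  (len 20)
18) "1101011001100110101"  (len 19)
19) "101011001100110101101"  (len 21)
20) "010110011001101011010110"  (len 24)
21) "10110011001101011010110"  (len 23)

101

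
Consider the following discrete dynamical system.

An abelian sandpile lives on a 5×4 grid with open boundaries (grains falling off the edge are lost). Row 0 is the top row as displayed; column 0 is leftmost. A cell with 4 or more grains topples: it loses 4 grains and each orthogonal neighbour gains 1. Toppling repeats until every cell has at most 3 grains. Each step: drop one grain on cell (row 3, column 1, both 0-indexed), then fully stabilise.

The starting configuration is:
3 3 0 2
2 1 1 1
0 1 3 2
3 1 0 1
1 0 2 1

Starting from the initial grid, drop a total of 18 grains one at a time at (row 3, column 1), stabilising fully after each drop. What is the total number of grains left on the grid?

38

0) 3 3 0 2
2 1 1 1
0 1 3 2
3 1 0 1
1 0 2 1
1) 3 3 0 2
2 1 1 1
0 1 3 2
3 2 0 1
1 0 2 1
2) 3 3 0 2
2 1 1 1
0 1 3 2
3 3 0 1
1 0 2 1
3) 3 3 0 2
2 1 1 1
1 2 3 2
0 1 1 1
2 1 2 1
4) 3 3 0 2
2 1 1 1
1 2 3 2
0 2 1 1
2 1 2 1
5) 3 3 0 2
2 1 1 1
1 2 3 2
0 3 1 1
2 1 2 1
6) 3 3 0 2
2 1 1 1
1 3 3 2
1 0 2 1
2 2 2 1
7) 3 3 0 2
2 1 1 1
1 3 3 2
1 1 2 1
2 2 2 1
8) 3 3 0 2
2 1 1 1
1 3 3 2
1 2 2 1
2 2 2 1
9) 3 3 0 2
2 1 1 1
1 3 3 2
1 3 2 1
2 2 2 1
10) 3 3 0 2
2 2 2 1
2 1 1 3
2 2 0 2
2 3 3 1
11) 3 3 0 2
2 2 2 1
2 1 1 3
2 3 0 2
2 3 3 1
12) 3 3 0 2
2 2 2 1
2 2 1 3
3 1 2 2
3 1 0 2
13) 3 3 0 2
2 2 2 1
2 2 1 3
3 2 2 2
3 1 0 2
14) 3 3 0 2
2 2 2 1
2 2 1 3
3 3 2 2
3 1 0 2
15) 3 3 0 2
2 2 2 1
3 3 1 3
1 1 3 2
0 3 0 2
16) 3 3 0 2
2 2 2 1
3 3 1 3
1 2 3 2
0 3 0 2
17) 3 3 0 2
2 2 2 1
3 3 1 3
1 3 3 2
0 3 0 2
18) 3 3 0 2
3 3 2 1
0 1 3 3
3 3 0 3
1 0 2 2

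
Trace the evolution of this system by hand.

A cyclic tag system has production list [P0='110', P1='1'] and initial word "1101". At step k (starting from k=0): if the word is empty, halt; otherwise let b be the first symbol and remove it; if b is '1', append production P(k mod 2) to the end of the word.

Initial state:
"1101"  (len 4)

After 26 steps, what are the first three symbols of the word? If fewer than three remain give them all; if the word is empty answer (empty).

101

gen 0: "1101"  (len 4)
gen 1: "101110"  (len 6)
gen 2: "011101"  (len 6)
gen 3: "11101"  (len 5)
gen 4: "11011"  (len 5)
gen 5: "1011110"  (len 7)
gen 6: "0111101"  (len 7)
gen 7: "111101"  (len 6)
gen 8: "111011"  (len 6)
gen 9: "11011110"  (len 8)
gen 10: "10111101"  (len 8)
gen 11: "0111101110"  (len 10)
gen 12: "111101110"  (len 9)
gen 13: "11101110110"  (len 11)
gen 14: "11011101101"  (len 11)
gen 15: "1011101101110"  (len 13)
gen 16: "0111011011101"  (len 13)
gen 17: "111011011101"  (len 12)
gen 18: "110110111011"  (len 12)
gen 19: "10110111011110"  (len 14)
gen 20: "01101110111101"  (len 14)
gen 21: "1101110111101"  (len 13)
gen 22: "1011101111011"  (len 13)
gen 23: "011101111011110"  (len 15)
gen 24: "11101111011110"  (len 14)
gen 25: "1101111011110110"  (len 16)
gen 26: "1011110111101101"  (len 16)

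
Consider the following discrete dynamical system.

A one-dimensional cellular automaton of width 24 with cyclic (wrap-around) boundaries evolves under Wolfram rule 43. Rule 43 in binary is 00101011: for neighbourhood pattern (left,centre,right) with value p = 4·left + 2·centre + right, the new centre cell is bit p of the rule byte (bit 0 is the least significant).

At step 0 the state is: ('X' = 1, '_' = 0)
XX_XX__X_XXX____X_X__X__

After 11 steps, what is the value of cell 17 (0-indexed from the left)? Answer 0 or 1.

t=0: XX_XX__X_XXX____X_X__X__
t=1: X_XX__X_XX___XXX_X__X__X
t=2: _XX__X_XX__XXX__X__X__XX
t=3: XX__X_XX__XX___X__X__XX_
t=4: X__X_XX__XX__XX__X__XX_X
t=5: __X_XX__XX__XX__X__XX_XX
t=6: _X_XX__XX__XX__X__XX_XX_
t=7: X_XX__XX__XX__X__XX_XX__
t=8: _XX__XX__XX__X__XX_XX__X
t=9: XX__XX__XX__X__XX_XX__X_
t=10: X__XX__XX__X__XX_XX__X_X
t=11: __XX__XX__X__XX_XX__X_XX

1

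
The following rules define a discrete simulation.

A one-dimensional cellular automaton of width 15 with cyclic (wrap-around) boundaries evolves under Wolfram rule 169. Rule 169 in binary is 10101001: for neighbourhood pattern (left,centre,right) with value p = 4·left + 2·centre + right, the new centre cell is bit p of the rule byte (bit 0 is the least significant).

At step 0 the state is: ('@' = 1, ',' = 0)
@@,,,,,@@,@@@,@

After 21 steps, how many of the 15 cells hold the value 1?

9

[0] @@,,,,,@@,@@@,@
[1] @,,@@@,@,@@@,@@
[2] ,,,@@,@,@@@,@@@
[3] ,@,@,@,@@@,@@@,
[4] ,,@,@,@@@,@@@,,
[5] @,,@,@@@,@@@,,@
[6] ,,,,@@@,@@@,,,@
[7] ,@@,@@,@@@,,@,,
[8] ,@,@@,@@@,,,,,@
[9] @,@@,@@@,,@@@,,
[10] ,@@,@@@,,,@@,,,
[11] ,@,@@@,,@,@,,@@
[12] @,@@@,,,,@,,,@,
[13] ,@@@,,@@,,,@,,@
[14] @@@,,,@,,@,,,,,
[15] @@,,@,,,,,,@@@,
[16] @,,,,,@@@@,@@,@
[17] ,,@@@,@@@,@@,@@
[18] ,,@@,@@@,@@,@@,
[19] @,@,@@@,@@,@@,,
[20] ,@,@@@,@@,@@,,,
[21] ,,@@@,@@,@@,,@@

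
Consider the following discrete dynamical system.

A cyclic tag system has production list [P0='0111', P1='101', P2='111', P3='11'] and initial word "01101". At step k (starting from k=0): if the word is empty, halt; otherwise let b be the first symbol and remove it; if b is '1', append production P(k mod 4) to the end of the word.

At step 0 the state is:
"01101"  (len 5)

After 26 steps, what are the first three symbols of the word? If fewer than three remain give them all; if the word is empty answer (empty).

111

[0] "01101"  (len 5)
[1] "1101"  (len 4)
[2] "101101"  (len 6)
[3] "01101111"  (len 8)
[4] "1101111"  (len 7)
[5] "1011110111"  (len 10)
[6] "011110111101"  (len 12)
[7] "11110111101"  (len 11)
[8] "111011110111"  (len 12)
[9] "110111101110111"  (len 15)
[10] "10111101110111101"  (len 17)
[11] "0111101110111101111"  (len 19)
[12] "111101110111101111"  (len 18)
[13] "111011101111011110111"  (len 21)
[14] "11011101111011110111101"  (len 23)
[15] "1011101111011110111101111"  (len 25)
[16] "01110111101111011110111111"  (len 26)
[17] "1110111101111011110111111"  (len 25)
[18] "110111101111011110111111101"  (len 27)
[19] "10111101111011110111111101111"  (len 29)
[20] "011110111101111011111110111111"  (len 30)
[21] "11110111101111011111110111111"  (len 29)
[22] "1110111101111011111110111111101"  (len 31)
[23] "110111101111011111110111111101111"  (len 33)
[24] "1011110111101111111011111110111111"  (len 34)
[25] "0111101111011111110111111101111110111"  (len 37)
[26] "111101111011111110111111101111110111"  (len 36)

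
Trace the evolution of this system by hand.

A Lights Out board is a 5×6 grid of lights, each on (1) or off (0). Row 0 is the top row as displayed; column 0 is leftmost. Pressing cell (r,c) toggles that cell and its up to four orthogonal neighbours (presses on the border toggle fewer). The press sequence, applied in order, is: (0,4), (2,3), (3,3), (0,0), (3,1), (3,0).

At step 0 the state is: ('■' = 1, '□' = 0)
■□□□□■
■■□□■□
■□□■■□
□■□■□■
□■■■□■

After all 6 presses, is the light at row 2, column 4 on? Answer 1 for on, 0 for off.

0

0) ■□□□□■
■■□□■□
■□□■■□
□■□■□■
□■■■□■
1) ■□□■■□
■■□□□□
■□□■■□
□■□■□■
□■■■□■
2) ■□□■■□
■■□■□□
■□■□□□
□■□□□■
□■■■□■
3) ■□□■■□
■■□■□□
■□■■□□
□■■■■■
□■■□□■
4) □■□■■□
□■□■□□
■□■■□□
□■■■■■
□■■□□■
5) □■□■■□
□■□■□□
■■■■□□
■□□■■■
□□■□□■
6) □■□■■□
□■□■□□
□■■■□□
□■□■■■
■□■□□■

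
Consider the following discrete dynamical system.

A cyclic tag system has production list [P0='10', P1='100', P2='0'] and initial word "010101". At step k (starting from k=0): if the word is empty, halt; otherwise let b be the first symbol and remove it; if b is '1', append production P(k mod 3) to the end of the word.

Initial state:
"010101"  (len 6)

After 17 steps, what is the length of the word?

gen 0: "010101"  (len 6)
gen 1: "10101"  (len 5)
gen 2: "0101100"  (len 7)
gen 3: "101100"  (len 6)
gen 4: "0110010"  (len 7)
gen 5: "110010"  (len 6)
gen 6: "100100"  (len 6)
gen 7: "0010010"  (len 7)
gen 8: "010010"  (len 6)
gen 9: "10010"  (len 5)
gen 10: "001010"  (len 6)
gen 11: "01010"  (len 5)
gen 12: "1010"  (len 4)
gen 13: "01010"  (len 5)
gen 14: "1010"  (len 4)
gen 15: "0100"  (len 4)
gen 16: "100"  (len 3)
gen 17: "00100"  (len 5)

5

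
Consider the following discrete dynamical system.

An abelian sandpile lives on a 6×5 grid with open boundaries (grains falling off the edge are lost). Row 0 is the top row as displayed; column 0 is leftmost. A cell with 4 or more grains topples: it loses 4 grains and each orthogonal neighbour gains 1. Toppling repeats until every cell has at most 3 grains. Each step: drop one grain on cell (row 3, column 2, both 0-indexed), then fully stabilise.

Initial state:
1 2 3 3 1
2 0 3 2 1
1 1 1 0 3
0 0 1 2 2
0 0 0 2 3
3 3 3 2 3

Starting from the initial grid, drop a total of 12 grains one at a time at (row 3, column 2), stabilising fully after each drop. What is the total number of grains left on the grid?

0) 1 2 3 3 1
2 0 3 2 1
1 1 1 0 3
0 0 1 2 2
0 0 0 2 3
3 3 3 2 3
1) 1 2 3 3 1
2 0 3 2 1
1 1 1 0 3
0 0 2 2 2
0 0 0 2 3
3 3 3 2 3
2) 1 2 3 3 1
2 0 3 2 1
1 1 1 0 3
0 0 3 2 2
0 0 0 2 3
3 3 3 2 3
3) 1 2 3 3 1
2 0 3 2 1
1 1 2 0 3
0 1 0 3 2
0 0 1 2 3
3 3 3 2 3
4) 1 2 3 3 1
2 0 3 2 1
1 1 2 0 3
0 1 1 3 2
0 0 1 2 3
3 3 3 2 3
5) 1 2 3 3 1
2 0 3 2 1
1 1 2 0 3
0 1 2 3 2
0 0 1 2 3
3 3 3 2 3
6) 1 2 3 3 1
2 0 3 2 1
1 1 2 0 3
0 1 3 3 2
0 0 1 2 3
3 3 3 2 3
7) 1 2 3 3 1
2 0 3 2 1
1 1 3 1 3
0 2 1 0 3
0 0 2 3 3
3 3 3 2 3
8) 1 2 3 3 1
2 0 3 2 1
1 1 3 1 3
0 2 2 0 3
0 0 2 3 3
3 3 3 2 3
9) 1 2 3 3 1
2 0 3 2 1
1 1 3 1 3
0 2 3 0 3
0 0 2 3 3
3 3 3 2 3
10) 1 3 1 1 2
2 1 2 0 2
1 2 1 3 3
0 3 1 1 3
0 0 3 3 3
3 3 3 2 3
11) 1 3 1 1 2
2 1 2 0 2
1 2 1 3 3
0 3 2 1 3
0 0 3 3 3
3 3 3 2 3
12) 1 3 1 1 2
2 1 2 0 2
1 2 1 3 3
0 3 3 1 3
0 0 3 3 3
3 3 3 2 3

58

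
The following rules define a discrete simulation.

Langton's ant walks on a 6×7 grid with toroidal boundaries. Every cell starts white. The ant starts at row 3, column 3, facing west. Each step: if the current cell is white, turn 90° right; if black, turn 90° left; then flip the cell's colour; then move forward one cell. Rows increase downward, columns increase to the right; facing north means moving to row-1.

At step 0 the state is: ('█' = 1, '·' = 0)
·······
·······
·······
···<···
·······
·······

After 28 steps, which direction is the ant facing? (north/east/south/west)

west

0) ·······
·······
·······
···<···
·······
·······
1) ·······
·······
···^···
···█···
·······
·······
2) ·······
·······
···█>··
···█···
·······
·······
3) ·······
·······
···██··
···█v··
·······
·······
4) ·······
·······
···██··
···<█··
·······
·······
5) ·······
·······
···██··
····█··
···v···
·······
6) ·······
·······
···██··
····█··
··<█···
·······
7) ·······
·······
···██··
··^·█··
··██···
·······
8) ·······
·······
···██··
··█>█··
··██···
·······
9) ·······
·······
···██··
··███··
··█v···
·······
10) ·······
·······
···██··
··███··
··█·>··
·······
11) ·······
·······
···██··
··███··
··█·█··
····v··
12) ·······
·······
···██··
··███··
··█·█··
···<█··
13) ·······
·······
···██··
··███··
··█^█··
···██··
14) ·······
·······
···██··
··███··
··██>··
···██··
15) ·······
·······
···██··
··██^··
··██···
···██··
16) ·······
·······
···██··
··█<···
··██···
···██··
17) ·······
·······
···██··
··█····
··█v···
···██··
18) ·······
·······
···██··
··█····
··█·>··
···██··
19) ·······
·······
···██··
··█····
··█·█··
···█v··
20) ·······
·······
···██··
··█····
··█·█··
···█·>·
21) ·····v·
·······
···██··
··█····
··█·█··
···█·█·
22) ····<█·
·······
···██··
··█····
··█·█··
···█·█·
23) ····██·
·······
···██··
··█····
··█·█··
···█^█·
24) ····██·
·······
···██··
··█····
··█·█··
···██>·
25) ····██·
·······
···██··
··█····
··█·█^·
···██··
26) ····██·
·······
···██··
··█····
··█·██>
···██··
27) ····██·
·······
···██··
··█····
··█·███
···██·v
28) ····██·
·······
···██··
··█····
··█·███
···██<█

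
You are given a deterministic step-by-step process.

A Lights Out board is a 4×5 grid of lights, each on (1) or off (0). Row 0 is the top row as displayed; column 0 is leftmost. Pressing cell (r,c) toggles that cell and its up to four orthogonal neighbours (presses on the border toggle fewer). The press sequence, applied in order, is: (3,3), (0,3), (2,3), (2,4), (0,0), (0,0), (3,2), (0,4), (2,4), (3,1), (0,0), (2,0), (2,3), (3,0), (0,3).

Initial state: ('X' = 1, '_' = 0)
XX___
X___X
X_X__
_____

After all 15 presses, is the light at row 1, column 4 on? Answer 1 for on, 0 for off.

t=0: XX___
X___X
X_X__
_____
t=1: XX___
X___X
X_XX_
__XXX
t=2: XXXXX
X__XX
X_XX_
__XXX
t=3: XXXXX
X___X
X___X
__X_X
t=4: XXXXX
X____
X__X_
__X__
t=5: __XXX
_____
X__X_
__X__
t=6: XXXXX
X____
X__X_
__X__
t=7: XXXXX
X____
X_XX_
_X_X_
t=8: XXX__
X___X
X_XX_
_X_X_
t=9: XXX__
X____
X_X_X
_X_XX
t=10: XXX__
X____
XXX_X
X_XXX
t=11: __X__
_____
XXX_X
X_XXX
t=12: __X__
X____
__X_X
__XXX
t=13: __X__
X__X_
___X_
__X_X
t=14: __X__
X__X_
X__X_
XXX_X
t=15: ___XX
X____
X__X_
XXX_X

0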